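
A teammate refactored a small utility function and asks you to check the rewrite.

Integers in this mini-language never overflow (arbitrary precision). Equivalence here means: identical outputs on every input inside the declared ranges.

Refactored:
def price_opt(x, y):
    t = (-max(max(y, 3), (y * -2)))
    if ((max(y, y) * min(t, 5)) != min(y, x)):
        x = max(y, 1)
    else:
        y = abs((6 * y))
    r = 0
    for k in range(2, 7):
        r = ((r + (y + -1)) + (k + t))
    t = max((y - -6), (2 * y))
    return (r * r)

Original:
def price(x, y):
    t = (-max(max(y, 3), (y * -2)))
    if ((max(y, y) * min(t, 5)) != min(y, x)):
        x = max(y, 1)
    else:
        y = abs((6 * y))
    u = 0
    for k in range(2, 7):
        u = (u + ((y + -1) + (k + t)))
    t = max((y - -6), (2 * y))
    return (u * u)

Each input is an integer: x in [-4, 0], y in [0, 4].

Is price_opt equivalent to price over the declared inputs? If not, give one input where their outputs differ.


Equivalent — the differences include local variable names differ, yet no declared input distinguishes the two.
Spot check at x=-2, y=4 — price: t becomes -4; next ((max(y, y) * min(t, 5)) != min(y, x)) evaluates to true; next x becomes 4; next u becomes 0; next at k=2:; next u becomes 1; next at k=3:; next u becomes 3; next at k=4:; next u becomes 6; next at k=5:; next u becomes 10; next at k=6:; next u becomes 15; next t becomes 10; next final value 225. price_opt: t becomes -4; next ((max(y, y) * min(t, 5)) != min(y, x)) evaluates to true; next x becomes 4; next r becomes 0; next at k=2:; next r becomes 1; next at k=3:; next r becomes 3; next at k=4:; next r becomes 6; next at k=5:; next r becomes 10; next at k=6:; next r becomes 15; next t becomes 10; next final value 225. Both give 225.
An exhaustive pass over the 25 declared inputs shows identical outputs.
verdict: equivalent


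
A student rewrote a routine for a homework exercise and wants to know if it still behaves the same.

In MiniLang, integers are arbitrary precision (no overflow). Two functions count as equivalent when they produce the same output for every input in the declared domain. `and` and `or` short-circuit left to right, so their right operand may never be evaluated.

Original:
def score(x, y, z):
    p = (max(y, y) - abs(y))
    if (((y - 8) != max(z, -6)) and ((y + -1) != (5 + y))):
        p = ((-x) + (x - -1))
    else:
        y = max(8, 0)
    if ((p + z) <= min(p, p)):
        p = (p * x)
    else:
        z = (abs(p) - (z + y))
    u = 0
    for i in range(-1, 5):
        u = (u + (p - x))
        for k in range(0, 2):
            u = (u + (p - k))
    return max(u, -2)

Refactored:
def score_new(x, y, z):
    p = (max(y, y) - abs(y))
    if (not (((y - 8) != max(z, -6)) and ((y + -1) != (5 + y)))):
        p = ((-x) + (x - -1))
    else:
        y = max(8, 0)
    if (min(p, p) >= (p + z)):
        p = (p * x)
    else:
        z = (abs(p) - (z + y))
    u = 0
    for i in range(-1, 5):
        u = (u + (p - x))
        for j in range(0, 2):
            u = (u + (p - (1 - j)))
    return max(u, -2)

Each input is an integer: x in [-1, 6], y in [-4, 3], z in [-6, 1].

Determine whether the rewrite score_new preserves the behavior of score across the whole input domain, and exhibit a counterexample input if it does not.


At x=-1, y=-4, z=-6: score gives -2, score_new gives 144.
verdict: not equivalent; witness: x=-1, y=-4, z=-6


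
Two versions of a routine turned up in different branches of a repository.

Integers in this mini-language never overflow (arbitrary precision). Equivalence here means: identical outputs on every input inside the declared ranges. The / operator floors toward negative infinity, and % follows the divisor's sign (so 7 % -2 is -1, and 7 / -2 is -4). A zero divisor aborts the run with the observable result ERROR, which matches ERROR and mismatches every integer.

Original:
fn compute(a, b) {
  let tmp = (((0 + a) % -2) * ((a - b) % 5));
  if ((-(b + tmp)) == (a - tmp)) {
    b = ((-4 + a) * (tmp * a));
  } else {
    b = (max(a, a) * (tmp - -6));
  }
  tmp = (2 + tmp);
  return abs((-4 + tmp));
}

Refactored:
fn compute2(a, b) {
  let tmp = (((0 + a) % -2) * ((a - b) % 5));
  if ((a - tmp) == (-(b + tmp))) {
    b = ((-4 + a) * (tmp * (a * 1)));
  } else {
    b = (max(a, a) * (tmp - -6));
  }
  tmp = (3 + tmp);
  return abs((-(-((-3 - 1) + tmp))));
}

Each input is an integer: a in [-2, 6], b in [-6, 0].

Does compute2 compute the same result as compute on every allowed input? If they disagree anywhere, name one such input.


Not equivalent: a=-2, b=-6 separates them (2 vs 1).
compute: tmp := 0 | ((-(b + tmp)) == (a - tmp)): false | b := -12 | tmp := 2 | result 2
compute2: tmp := 0 | ((a - tmp) == (-(b + tmp))): false | b := -12 | tmp := 3 | result 1
verdict: not equivalent; witness: a=-2, b=-6


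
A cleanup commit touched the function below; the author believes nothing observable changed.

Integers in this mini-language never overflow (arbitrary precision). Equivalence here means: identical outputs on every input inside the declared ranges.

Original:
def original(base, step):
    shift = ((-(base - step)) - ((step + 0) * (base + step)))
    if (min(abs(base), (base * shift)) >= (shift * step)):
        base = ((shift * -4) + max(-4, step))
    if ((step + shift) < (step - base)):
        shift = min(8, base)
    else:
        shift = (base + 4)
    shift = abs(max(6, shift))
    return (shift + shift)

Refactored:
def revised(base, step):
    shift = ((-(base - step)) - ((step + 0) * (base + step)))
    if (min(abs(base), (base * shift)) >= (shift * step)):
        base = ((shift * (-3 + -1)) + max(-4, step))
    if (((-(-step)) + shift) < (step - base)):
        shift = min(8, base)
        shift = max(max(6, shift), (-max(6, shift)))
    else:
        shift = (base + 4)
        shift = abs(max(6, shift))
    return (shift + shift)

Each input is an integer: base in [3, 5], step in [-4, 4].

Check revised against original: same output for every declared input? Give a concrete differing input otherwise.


Comparing the listings, the differences include: min/max/abs usage differs; also arithmetic usage differs; also statement counts differ; also constant usage differs.
Spot check at base=3, step=2 — original: shift=-11, then (min(abs(base), (base * shift)) >= (shift * step)) is false, then ((step + shift) < (step - base)) is true, then shift=3, then shift=6, then returns 12. revised: shift=-11, then (min(abs(base), (base * shift)) >= (shift * step)) is false, then (((-(-step)) + shift) < (step - base)) is true, then shift=3, then shift=6, then returns 12. Both give 12.
Every one of the 27 inputs gives matching results.
verdict: equivalent


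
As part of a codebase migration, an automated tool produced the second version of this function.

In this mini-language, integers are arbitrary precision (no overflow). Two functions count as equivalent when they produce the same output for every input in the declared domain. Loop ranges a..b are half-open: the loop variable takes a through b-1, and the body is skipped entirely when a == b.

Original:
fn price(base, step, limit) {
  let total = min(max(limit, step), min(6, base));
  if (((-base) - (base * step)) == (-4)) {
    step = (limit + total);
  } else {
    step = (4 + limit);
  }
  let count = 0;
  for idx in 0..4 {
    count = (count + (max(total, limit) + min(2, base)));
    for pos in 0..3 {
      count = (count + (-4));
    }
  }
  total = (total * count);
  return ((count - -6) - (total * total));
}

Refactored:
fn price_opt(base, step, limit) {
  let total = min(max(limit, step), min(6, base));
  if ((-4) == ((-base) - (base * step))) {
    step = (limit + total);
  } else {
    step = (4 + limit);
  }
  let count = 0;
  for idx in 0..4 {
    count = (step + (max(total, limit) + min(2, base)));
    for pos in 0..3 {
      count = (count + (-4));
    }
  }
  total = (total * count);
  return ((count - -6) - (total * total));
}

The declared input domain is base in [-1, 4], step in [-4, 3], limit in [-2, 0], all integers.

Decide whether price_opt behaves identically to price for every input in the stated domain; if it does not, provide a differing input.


There is a counterexample at base=-1, step=-4, limit=-2: -14454 on one side, -683 on the other.
price: total becomes -2; next (((-base) - (base * step)) == (-4)) evaluates to false; next step becomes 2; next count becomes 0; next at idx=0:; next count becomes -3; next at pos=0:; next count becomes -7; next at pos=1:; next count becomes -11; next at pos=2:; next count becomes -15; next at idx=1:; next count becomes -18; next at pos=0:; next count becomes -22; next at pos=1:; next count becomes -26; next at pos=2:; next count becomes -30; next at idx=2:; next count becomes -33; next at pos=0:; next count becomes -37; next at pos=1:; next count becomes -41; next at pos=2:; next count becomes -45; next at idx=3:; next count becomes -48; next at pos=0:; next count becomes -52; next at pos=1:; next count becomes -56; next at pos=2:; next count becomes -60; next total becomes 120; next final value -14454
price_opt: total becomes -2; next ((-4) == ((-base) - (base * step))) evaluates to false; next step becomes 2; next count becomes 0; next at idx=0:; next count becomes -1; next at pos=0:; next count becomes -5; next at pos=1:; next count becomes -9; next at pos=2:; next count becomes -13; next at idx=1:; next count becomes -1; next at pos=0:; next count becomes -5; next at pos=1:; next count becomes -9; next at pos=2:; next count becomes -13; next at idx=2:; next count becomes -1; next at pos=0:; next count becomes -5; next at pos=1:; next count becomes -9; next at pos=2:; next count becomes -13; next at idx=3:; next count becomes -1; next at pos=0:; next count becomes -5; next at pos=1:; next count becomes -9; next at pos=2:; next count becomes -13; next total becomes 26; next final value -683
verdict: not equivalent; witness: base=-1, step=-4, limit=-2


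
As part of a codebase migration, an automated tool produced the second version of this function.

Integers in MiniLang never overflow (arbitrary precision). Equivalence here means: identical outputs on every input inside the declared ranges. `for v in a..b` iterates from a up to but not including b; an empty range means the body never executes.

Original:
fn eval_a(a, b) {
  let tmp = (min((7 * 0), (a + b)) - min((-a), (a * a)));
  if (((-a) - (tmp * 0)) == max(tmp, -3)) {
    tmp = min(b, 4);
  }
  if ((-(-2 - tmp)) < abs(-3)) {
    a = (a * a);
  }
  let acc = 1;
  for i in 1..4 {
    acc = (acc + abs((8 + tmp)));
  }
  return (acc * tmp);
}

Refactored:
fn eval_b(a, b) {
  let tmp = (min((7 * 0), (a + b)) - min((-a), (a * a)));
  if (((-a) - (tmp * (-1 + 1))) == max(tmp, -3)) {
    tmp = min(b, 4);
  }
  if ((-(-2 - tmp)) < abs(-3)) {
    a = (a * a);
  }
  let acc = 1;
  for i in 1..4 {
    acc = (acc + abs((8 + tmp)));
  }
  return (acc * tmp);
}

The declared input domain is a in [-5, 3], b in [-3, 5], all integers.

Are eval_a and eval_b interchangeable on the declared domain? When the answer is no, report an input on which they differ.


Behavior is preserved: although constant usage differs; arithmetic usage differs, the outputs never diverge.
As a probe, take a=-3, b=3: eval_a runs tmp = -3; (((-a) - (tmp * 0)) == max(tmp, -3)) -> false; ((-(-2 - tmp)) < abs(-3)) -> true; a = 9; acc = 1; [i=1]; acc = 6; [i=2]; acc = 11; [i=3]; acc = 16; return -48; eval_b runs tmp = -3; (((-a) - (tmp * (-1 + 1))) == max(tmp, -3)) -> false; ((-(-2 - tmp)) < abs(-3)) -> true; a = 9; acc = 1; [i=1]; acc = 6; [i=2]; acc = 11; [i=3]; acc = 16; return -48; both end at -48.
Sweeping the whole domain (81 inputs) finds no disagreement.
verdict: equivalent


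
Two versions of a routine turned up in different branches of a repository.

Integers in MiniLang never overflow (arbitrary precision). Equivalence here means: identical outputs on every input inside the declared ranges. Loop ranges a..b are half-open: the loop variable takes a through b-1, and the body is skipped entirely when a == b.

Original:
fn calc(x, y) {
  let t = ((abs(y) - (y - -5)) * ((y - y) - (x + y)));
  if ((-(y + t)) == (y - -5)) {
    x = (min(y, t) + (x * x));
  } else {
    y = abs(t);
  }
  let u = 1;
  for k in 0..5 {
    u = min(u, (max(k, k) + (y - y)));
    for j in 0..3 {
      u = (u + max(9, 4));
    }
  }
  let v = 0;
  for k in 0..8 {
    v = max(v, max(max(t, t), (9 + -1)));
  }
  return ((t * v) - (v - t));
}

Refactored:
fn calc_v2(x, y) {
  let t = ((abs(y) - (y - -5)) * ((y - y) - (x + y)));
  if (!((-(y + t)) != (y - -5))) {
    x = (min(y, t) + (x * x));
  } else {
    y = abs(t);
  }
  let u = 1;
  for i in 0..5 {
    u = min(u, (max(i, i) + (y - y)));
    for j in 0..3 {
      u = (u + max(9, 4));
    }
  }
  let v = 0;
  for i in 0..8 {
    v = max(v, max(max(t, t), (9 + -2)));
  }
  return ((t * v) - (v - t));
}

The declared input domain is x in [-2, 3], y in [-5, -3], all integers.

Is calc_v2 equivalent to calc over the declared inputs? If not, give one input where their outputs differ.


The rewrite breaks on x=-2, y=-3, where the results are 37 and 33.
calc: t := 5 | ((-(y + t)) == (y - -5)): false | y := 5 | u := 1 | iter k=0: | u := 0 | iter j=0: | u := 9 | iter j=1: | u := 18 | iter j=2: | u := 27 | iter k=1: | u := 1 | iter j=0: | u := 10 | iter j=1: | u := 19 | iter j=2: | u := 28 | iter k=2: | u := 2 | iter j=0: | u := 11 | iter j=1: | u := 20 | iter j=2: | u := 29 | iter k=3: | u := 3 | iter j=0: | u := 12 | iter j=1: | u := 21 | iter j=2: | u := 30 | iter k=4: | u := 4 | iter j=0: | u := 13 | iter j=1: | u := 22 | iter j=2: | u := 31 | v := 0 | iter k=0: | v := 8 | iter k=1: | v := 8 | iter k=2: | v := 8 | iter k=3: | v := 8 | iter k=4: | v := 8 | iter k=5: | v := 8 | iter k=6: | v := 8 | iter k=7: | v := 8 | result 37
calc_v2: t := 5 | (!((-(y + t)) != (y - -5))): false | y := 5 | u := 1 | iter i=0: | u := 0 | iter j=0: | u := 9 | iter j=1: | u := 18 | iter j=2: | u := 27 | iter i=1: | u := 1 | iter j=0: | u := 10 | iter j=1: | u := 19 | iter j=2: | u := 28 | iter i=2: | u := 2 | iter j=0: | u := 11 | iter j=1: | u := 20 | iter j=2: | u := 29 | iter i=3: | u := 3 | iter j=0: | u := 12 | iter j=1: | u := 21 | iter j=2: | u := 30 | iter i=4: | u := 4 | iter j=0: | u := 13 | iter j=1: | u := 22 | iter j=2: | u := 31 | v := 0 | iter i=0: | v := 7 | iter i=1: | v := 7 | iter i=2: | v := 7 | iter i=3: | v := 7 | iter i=4: | v := 7 | iter i=5: | v := 7 | iter i=6: | v := 7 | iter i=7: | v := 7 | result 33
verdict: not equivalent; witness: x=-2, y=-3


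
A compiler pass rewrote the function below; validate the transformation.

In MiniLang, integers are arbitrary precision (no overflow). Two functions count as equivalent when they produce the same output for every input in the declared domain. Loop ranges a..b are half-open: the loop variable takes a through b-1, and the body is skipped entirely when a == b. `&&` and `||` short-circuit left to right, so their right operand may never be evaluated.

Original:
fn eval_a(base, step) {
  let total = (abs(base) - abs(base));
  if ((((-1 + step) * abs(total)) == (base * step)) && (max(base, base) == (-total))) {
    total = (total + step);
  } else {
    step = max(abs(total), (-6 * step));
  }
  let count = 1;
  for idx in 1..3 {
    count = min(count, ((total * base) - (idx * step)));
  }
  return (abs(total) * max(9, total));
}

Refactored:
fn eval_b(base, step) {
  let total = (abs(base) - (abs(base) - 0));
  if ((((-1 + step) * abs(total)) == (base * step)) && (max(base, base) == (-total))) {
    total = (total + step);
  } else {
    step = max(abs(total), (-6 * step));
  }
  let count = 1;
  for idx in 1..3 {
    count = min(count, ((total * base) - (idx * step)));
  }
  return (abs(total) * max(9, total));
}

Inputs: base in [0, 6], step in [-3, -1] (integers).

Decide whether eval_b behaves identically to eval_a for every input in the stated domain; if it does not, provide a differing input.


Equivalent — the differences include constant usage differs; and arithmetic usage differs, yet no declared input distinguishes the two.
Spot check at base=2, step=-2 — eval_a: total := 0 | ((((-1 + step) * abs(total)) == (base * step)) && (max(base, base) == (-total))): false | step := 12 | count := 1 | iter idx=1: | count := -12 | iter idx=2: | count := -24 | result 0. eval_b: total := 0 | ((((-1 + step) * abs(total)) == (base * step)) && (max(base, base) == (-total))): false | step := 12 | count := 1 | iter idx=1: | count := -12 | iter idx=2: | count := -24 | result 0. Both give 0.
Across all 21 domain points the two functions coincide.
verdict: equivalent


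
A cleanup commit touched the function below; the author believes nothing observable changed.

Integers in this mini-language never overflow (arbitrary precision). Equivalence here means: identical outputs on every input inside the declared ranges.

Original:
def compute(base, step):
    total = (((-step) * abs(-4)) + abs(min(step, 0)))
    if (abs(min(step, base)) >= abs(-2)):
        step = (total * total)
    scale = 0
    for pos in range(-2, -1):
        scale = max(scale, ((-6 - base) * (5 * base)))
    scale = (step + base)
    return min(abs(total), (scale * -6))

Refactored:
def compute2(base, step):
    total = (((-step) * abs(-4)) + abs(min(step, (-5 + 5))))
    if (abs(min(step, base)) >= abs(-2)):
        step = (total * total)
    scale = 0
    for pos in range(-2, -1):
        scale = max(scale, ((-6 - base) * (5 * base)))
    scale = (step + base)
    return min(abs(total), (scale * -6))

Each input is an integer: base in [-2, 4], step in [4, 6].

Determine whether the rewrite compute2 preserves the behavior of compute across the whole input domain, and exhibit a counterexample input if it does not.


Side by side, the visible changes include: arithmetic usage differs; also constant usage differs.
As a probe, take base=3, step=6: compute runs total=-24, then (abs(min(step, base)) >= abs(-2)) is true, then step=576, then scale=0, then (pos=-2), then scale=0, then scale=579, then returns -3474; compute2 runs total=-24, then (abs(min(step, base)) >= abs(-2)) is true, then step=576, then scale=0, then (pos=-2), then scale=0, then scale=579, then returns -3474; both end at -3474.
Sweeping the whole domain (21 inputs) finds no disagreement.
verdict: equivalent


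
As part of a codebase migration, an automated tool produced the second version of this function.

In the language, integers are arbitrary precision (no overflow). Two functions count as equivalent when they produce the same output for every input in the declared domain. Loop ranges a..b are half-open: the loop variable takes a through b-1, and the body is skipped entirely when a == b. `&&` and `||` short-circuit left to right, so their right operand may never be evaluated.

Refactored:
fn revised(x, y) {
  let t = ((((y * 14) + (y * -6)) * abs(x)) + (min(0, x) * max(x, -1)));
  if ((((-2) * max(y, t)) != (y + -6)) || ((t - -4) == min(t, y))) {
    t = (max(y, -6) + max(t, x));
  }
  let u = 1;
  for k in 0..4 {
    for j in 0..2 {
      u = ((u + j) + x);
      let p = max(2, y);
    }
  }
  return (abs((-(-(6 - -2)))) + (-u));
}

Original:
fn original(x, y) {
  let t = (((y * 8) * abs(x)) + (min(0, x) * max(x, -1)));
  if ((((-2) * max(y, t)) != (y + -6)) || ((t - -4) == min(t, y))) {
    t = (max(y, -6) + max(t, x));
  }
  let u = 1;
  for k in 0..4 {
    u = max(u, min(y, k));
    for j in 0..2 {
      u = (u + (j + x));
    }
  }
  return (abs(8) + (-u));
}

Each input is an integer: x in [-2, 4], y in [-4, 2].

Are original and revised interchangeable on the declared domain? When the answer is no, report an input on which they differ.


Not equivalent: x=-2, y=-4 separates them (15 vs 19).
original: t = -62; ((((-2) * max(y, t)) != (y + -6)) || ((t - -4) == min(t, y))) -> true; t = -6; u = 1; [k=0]; u = 1; [j=0]; u = -1; [j=1]; u = -2; [k=1]; u = -2; [j=0]; u = -4; [j=1]; u = -5; [k=2]; u = -4; [j=0]; u = -6; [j=1]; u = -7; [k=3]; u = -4; [j=0]; u = -6; [j=1]; u = -7; return 15
revised: t = -62; ((((-2) * max(y, t)) != (y + -6)) || ((t - -4) == min(t, y))) -> true; t = -6; u = 1; [k=0]; [j=0]; u = -1; p = 2; [j=1]; u = -2; p = 2; [k=1]; [j=0]; u = -4; p = 2; [j=1]; u = -5; p = 2; [k=2]; [j=0]; u = -7; p = 2; [j=1]; u = -8; p = 2; [k=3]; [j=0]; u = -10; p = 2; [j=1]; u = -11; p = 2; return 19
verdict: not equivalent; witness: x=-2, y=-4


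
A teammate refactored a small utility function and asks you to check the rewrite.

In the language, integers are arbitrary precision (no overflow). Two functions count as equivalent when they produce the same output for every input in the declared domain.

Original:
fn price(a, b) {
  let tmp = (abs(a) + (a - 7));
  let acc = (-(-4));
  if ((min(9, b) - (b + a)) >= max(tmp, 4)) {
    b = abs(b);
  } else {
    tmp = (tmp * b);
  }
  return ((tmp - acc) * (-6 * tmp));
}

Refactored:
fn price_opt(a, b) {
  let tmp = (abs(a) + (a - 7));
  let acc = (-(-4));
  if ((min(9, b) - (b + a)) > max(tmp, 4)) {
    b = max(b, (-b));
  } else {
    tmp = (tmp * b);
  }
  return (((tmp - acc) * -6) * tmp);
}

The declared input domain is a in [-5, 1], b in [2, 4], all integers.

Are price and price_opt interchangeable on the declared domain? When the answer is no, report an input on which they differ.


At a=-4, b=2: price gives -462, price_opt gives -1512.
verdict: not equivalent; witness: a=-4, b=2


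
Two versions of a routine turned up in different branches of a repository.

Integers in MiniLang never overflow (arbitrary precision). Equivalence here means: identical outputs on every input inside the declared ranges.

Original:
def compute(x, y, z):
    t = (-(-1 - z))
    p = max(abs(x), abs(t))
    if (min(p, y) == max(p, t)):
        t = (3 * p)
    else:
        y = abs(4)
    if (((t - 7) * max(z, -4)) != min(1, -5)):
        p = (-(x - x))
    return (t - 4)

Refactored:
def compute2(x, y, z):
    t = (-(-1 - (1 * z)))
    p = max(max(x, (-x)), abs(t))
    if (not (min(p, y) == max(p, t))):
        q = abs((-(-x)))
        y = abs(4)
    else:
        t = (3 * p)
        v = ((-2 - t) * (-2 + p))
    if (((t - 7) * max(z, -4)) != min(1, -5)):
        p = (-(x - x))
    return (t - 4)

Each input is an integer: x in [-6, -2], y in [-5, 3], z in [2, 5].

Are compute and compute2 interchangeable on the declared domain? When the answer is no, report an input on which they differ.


Equivalent — the differences include constant usage differs; local variable names differ; boolean connective usage differs; statement counts differ; arithmetic usage differs; min/max/abs usage differs, yet no declared input distinguishes the two.
As a probe, take x=-6, y=2, z=4: compute runs t := 5 | p := 6 | (min(p, y) == max(p, t)): false | y := 4 | (((t - 7) * max(z, -4)) != min(1, -5)): true | p := 0 | result 1; compute2 runs t := 5 | p := 6 | (not (min(p, y) == max(p, t))): true | q := 6 | y := 4 | (((t - 7) * max(z, -4)) != min(1, -5)): true | p := 0 | result 1; both end at 1.
Every one of the 180 inputs gives matching results.
verdict: equivalent


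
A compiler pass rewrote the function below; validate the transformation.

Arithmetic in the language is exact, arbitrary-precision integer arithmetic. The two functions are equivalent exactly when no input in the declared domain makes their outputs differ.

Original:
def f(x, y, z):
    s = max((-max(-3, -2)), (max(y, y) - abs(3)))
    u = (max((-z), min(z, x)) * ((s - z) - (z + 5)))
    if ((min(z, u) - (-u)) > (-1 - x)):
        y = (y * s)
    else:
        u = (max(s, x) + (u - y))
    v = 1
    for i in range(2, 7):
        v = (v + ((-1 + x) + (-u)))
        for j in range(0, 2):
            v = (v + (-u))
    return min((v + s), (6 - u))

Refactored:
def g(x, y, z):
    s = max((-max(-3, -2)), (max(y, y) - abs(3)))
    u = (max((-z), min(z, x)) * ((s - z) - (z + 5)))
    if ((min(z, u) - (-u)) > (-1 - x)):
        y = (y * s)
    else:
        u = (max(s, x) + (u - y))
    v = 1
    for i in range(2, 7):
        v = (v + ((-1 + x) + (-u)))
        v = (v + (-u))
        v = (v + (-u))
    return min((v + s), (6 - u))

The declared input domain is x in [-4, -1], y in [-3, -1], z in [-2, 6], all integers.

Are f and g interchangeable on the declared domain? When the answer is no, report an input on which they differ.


Reading the diff, among the changes: local variable names differ; also loop structure differs; also arithmetic usage differs.
Spot check at x=-1, y=-1, z=6 — f: s=2, then u=15, then ((min(z, u) - (-u)) > (-1 - x)) is true, then y=-2, then v=1, then (i=2), then v=-16, then (j=0), then v=-31, then (j=1), then v=-46, then (i=3), then v=-63, then (j=0), then v=-78, then (j=1), then v=-93, then (i=4), then v=-110, then (j=0), then v=-125, then (j=1), then v=-140, then (i=5), then v=-157, then (j=0), then v=-172, then (j=1), then v=-187, then (i=6), then v=-204, then (j=0), then v=-219, then (j=1), then v=-234, then returns -232. g: s=2, then u=15, then ((min(z, u) - (-u)) > (-1 - x)) is true, then y=-2, then v=1, then (i=2), then v=-16, then v=-31, then v=-46, then (i=3), then v=-63, then v=-78, then v=-93, then (i=4), then v=-110, then v=-125, then v=-140, then (i=5), then v=-157, then v=-172, then v=-187, then (i=6), then v=-204, then v=-219, then v=-234, then returns -232. Both give -232.
Every one of the 108 inputs gives matching results.
verdict: equivalent


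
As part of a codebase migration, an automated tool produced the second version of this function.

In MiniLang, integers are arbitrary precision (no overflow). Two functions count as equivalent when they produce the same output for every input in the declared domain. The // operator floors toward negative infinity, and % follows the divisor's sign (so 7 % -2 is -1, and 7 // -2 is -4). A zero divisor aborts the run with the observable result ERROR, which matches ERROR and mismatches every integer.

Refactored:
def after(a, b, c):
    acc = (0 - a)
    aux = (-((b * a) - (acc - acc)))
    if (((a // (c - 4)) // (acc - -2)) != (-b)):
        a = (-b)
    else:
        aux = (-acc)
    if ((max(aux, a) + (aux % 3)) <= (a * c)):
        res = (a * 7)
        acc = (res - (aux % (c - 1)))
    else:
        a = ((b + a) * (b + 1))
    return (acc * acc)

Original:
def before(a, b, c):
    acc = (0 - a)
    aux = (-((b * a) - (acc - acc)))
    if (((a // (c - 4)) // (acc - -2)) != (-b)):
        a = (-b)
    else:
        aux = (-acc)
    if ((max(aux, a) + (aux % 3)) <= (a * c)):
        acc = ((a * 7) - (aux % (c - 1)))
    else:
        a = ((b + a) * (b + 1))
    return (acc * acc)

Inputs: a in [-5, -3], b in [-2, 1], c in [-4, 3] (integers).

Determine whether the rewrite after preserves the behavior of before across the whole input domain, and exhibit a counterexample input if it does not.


The two versions differ — the changes include statement counts differ, and local variable names differ.
Tracing a=-4, b=1, c=-3: before: acc becomes 4; next aux becomes 4; next (((a // (c - 4)) // (acc - -2)) != (-b)) evaluates to true; next a becomes -1; next ((max(aux, a) + (aux % 3)) <= (a * c)) evaluates to false; next a becomes 0; next final value 16 | after: acc becomes 4; next aux becomes 4; next (((a // (c - 4)) // (acc - -2)) != (-b)) evaluates to true; next a becomes -1; next ((max(aux, a) + (aux % 3)) <= (a * c)) evaluates to false; next a becomes 0; next final value 16 — matching result 16.
Across all 96 domain points the two functions coincide.
verdict: equivalent


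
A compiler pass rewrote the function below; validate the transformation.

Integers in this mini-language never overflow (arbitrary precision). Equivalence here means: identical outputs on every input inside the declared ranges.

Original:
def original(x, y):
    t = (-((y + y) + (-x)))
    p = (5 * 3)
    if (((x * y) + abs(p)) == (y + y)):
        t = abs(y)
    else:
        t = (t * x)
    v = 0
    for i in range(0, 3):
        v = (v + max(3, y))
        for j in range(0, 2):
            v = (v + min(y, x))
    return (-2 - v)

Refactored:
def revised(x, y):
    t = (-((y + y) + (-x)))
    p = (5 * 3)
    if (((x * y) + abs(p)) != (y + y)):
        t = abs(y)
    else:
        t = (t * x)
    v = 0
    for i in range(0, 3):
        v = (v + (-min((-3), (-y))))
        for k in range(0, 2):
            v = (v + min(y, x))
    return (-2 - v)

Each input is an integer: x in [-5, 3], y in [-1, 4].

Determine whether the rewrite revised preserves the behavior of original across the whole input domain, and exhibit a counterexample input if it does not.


The suspicious edit (`(((x * y) + abs(p)) == (y + y))` became `(((x * y) + abs(p)) != (y + y))`) never changes the result for any input inside the declared domain.
Tracing x=-4, y=2: original: t = -8; p = 15; (((x * y) + abs(p)) == (y + y)) -> false; t = 32; v = 0; [i=0]; v = 3; [j=0]; v = -1; [j=1]; v = -5; [i=1]; v = -2; [j=0]; v = -6; [j=1]; v = -10; [i=2]; v = -7; [j=0]; v = -11; [j=1]; v = -15; return 13 | revised: t = -8; p = 15; (((x * y) + abs(p)) != (y + y)) -> true; t = 2; v = 0; [i=0]; v = 3; [k=0]; v = -1; [k=1]; v = -5; [i=1]; v = -2; [k=0]; v = -6; [k=1]; v = -10; [i=2]; v = -7; [k=0]; v = -11; [k=1]; v = -15; return 13 — matching result 13.
Sweeping the whole domain (54 inputs) finds no disagreement.
verdict: equivalent


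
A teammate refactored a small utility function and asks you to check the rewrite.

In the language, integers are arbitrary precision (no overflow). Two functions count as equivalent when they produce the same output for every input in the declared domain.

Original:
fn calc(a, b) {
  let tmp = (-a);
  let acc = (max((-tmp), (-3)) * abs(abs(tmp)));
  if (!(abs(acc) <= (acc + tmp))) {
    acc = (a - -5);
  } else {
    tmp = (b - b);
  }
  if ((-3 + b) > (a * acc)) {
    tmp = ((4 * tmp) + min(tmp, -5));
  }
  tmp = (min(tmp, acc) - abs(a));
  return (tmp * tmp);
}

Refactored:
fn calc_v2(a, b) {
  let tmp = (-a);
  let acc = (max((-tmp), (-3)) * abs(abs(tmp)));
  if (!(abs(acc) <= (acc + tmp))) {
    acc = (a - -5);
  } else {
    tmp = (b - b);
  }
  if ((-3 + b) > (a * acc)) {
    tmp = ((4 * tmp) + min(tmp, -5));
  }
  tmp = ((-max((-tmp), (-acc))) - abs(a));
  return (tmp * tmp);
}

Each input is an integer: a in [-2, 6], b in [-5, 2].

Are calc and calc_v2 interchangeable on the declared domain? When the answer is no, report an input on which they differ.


Although min/max/abs usage differs, 72/72 inputs agree.
verdict: equivalent


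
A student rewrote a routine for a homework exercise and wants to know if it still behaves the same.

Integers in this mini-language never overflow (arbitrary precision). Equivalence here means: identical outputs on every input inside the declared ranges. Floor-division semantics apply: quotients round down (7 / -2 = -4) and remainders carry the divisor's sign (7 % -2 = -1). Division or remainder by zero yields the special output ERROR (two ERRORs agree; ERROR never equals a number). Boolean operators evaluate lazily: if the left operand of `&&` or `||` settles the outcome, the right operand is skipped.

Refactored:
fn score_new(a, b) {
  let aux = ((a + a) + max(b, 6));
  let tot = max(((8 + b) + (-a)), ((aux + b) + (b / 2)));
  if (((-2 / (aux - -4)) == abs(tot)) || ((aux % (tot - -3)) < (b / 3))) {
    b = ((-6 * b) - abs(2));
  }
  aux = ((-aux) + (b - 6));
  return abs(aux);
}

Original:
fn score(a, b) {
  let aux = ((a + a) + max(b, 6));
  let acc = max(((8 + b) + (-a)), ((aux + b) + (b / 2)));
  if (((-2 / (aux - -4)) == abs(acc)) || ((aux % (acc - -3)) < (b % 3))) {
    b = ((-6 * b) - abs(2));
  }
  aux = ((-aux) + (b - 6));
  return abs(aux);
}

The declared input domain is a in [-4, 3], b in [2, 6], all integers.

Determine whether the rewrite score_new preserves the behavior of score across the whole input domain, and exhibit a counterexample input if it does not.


Not equivalent: a=-3, b=2 separates them (20 vs 4).
score: aux := 0 | acc := 13 | (((-2 / (aux - -4)) == abs(acc)) || ((aux % (acc - -3)) < (b % 3))): true | b := -14 | aux := -20 | result 20
score_new: aux := 0 | tot := 13 | (((-2 / (aux - -4)) == abs(tot)) || ((aux % (tot - -3)) < (b / 3))): false | aux := -4 | result 4
verdict: not equivalent; witness: a=-3, b=2


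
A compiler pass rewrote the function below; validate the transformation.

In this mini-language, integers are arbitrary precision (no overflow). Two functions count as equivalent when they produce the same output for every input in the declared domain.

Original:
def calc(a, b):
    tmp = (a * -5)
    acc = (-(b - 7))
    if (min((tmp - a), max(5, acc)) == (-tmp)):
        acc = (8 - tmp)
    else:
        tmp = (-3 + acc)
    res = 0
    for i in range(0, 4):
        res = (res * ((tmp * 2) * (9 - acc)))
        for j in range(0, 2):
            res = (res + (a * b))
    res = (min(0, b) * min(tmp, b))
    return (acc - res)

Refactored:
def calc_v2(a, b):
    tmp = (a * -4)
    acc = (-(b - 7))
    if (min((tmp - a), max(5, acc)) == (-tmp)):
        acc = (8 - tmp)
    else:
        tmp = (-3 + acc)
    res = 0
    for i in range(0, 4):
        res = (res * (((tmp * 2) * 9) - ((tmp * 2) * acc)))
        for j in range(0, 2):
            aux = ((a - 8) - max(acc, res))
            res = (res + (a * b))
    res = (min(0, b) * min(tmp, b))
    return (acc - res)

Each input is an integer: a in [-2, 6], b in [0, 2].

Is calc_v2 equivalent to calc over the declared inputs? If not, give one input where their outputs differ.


Equivalent. The suspicious edit (`-5` became `-4`) never changes the result for any input inside the declared domain.
Every one of the 27 inputs gives matching results.
As a probe, take a=-1, b=0: calc runs tmp = 5; acc = 7; (min((tmp - a), max(5, acc)) == (-tmp)) -> false; tmp = 4; res = 0; [i=0]; res = 0; [j=0]; res = 0; [j=1]; res = 0; [i=1]; res = 0; [j=0]; res = 0; [j=1]; res = 0; [i=2]; res = 0; [j=0]; res = 0; [j=1]; res = 0; [i=3]; res = 0; [j=0]; res = 0; [j=1]; res = 0; res = 0; return 7; calc_v2 runs tmp = 4; acc = 7; (min((tmp - a), max(5, acc)) == (-tmp)) -> false; tmp = 4; res = 0; [i=0]; res = 0; [j=0]; aux = -16; res = 0; [j=1]; aux = -16; res = 0; [i=1]; res = 0; [j=0]; aux = -16; res = 0; [j=1]; aux = -16; res = 0; [i=2]; res = 0; [j=0]; aux = -16; res = 0; [j=1]; aux = -16; res = 0; [i=3]; res = 0; [j=0]; aux = -16; res = 0; [j=1]; aux = -16; res = 0; res = 0; return 7; both end at 7.
verdict: equivalent


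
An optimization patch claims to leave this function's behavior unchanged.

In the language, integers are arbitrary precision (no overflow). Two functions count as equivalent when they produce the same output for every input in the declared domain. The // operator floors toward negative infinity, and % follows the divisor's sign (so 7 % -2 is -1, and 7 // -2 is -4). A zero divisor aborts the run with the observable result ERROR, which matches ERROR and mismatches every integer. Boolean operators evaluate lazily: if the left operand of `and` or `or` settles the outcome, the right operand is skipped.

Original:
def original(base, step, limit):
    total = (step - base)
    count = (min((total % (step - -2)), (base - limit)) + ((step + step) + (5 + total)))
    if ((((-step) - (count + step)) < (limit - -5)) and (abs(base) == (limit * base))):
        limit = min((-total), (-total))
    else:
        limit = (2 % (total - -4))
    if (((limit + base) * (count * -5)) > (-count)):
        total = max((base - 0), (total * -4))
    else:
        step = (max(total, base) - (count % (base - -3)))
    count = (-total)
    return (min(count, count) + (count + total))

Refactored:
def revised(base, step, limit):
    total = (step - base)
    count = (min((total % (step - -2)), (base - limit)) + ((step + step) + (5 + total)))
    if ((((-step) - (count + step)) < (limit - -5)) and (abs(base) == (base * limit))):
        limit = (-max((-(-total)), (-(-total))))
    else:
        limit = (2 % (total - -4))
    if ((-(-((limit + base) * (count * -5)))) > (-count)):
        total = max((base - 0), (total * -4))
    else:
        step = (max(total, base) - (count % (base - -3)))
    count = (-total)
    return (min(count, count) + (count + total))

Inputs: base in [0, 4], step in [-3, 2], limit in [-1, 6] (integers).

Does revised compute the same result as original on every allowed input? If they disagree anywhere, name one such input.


Side by side, the visible changes include: min/max/abs usage differs.
As a probe, take base=3, step=0, limit=5: original runs total := -3 | count := 0 | ((((-step) - (count + step)) < (limit - -5)) and (abs(base) == (limit * base))): false | limit := 0 | (((limit + base) * (count * -5)) > (-count)): false | step := 3 | count := 3 | result 3; revised runs total := -3 | count := 0 | ((((-step) - (count + step)) < (limit - -5)) and (abs(base) == (base * limit))): false | limit := 0 | ((-(-((limit + base) * (count * -5)))) > (-count)): false | step := 3 | count := 3 | result 3; both end at 3.
Across all 240 domain points the two functions coincide.
verdict: equivalent


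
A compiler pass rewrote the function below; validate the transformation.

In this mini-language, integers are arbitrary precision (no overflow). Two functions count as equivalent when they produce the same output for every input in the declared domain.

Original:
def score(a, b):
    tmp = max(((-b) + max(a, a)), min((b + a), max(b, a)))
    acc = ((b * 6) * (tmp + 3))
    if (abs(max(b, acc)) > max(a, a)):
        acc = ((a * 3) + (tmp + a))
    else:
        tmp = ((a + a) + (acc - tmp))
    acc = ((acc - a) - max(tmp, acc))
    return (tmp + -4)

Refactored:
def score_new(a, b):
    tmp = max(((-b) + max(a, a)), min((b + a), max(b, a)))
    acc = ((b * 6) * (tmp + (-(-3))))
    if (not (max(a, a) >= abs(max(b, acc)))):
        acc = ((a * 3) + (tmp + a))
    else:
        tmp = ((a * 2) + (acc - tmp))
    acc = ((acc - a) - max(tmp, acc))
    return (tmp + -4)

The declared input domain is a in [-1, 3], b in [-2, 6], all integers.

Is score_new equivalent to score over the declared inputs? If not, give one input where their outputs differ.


Reading the diff, among the changes: comparison usage differs, boolean connective usage differs, arithmetic usage differs, constant usage differs.
Spot check at a=2, b=2 — score: tmp becomes 2; next acc becomes 60; next (abs(max(b, acc)) > max(a, a)) evaluates to true; next acc becomes 10; next acc becomes -2; next final value -2. score_new: tmp becomes 2; next acc becomes 60; next (not (max(a, a) >= abs(max(b, acc)))) evaluates to true; next acc becomes 10; next acc becomes -2; next final value -2. Both give -2.
An exhaustive pass over the 45 declared inputs shows identical outputs.
verdict: equivalent


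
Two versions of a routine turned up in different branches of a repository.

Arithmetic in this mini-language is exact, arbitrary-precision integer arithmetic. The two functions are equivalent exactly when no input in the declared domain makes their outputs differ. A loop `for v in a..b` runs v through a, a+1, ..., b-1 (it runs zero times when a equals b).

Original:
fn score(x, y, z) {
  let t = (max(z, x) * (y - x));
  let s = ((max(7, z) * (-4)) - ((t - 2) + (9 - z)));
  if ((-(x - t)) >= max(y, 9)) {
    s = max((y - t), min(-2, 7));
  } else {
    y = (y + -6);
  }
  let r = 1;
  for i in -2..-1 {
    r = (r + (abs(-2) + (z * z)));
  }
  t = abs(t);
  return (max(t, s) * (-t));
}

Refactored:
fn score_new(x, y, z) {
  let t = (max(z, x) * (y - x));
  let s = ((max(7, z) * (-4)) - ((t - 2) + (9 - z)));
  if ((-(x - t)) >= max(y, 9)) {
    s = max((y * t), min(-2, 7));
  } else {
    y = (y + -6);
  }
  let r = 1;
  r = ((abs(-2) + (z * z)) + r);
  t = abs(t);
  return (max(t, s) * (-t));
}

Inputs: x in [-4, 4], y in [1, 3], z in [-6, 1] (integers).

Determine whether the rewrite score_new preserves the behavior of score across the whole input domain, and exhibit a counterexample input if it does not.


Evaluate both at x=-4, y=2, z=1.
score: t=6, then s=-40, then ((-(x - t)) >= max(y, 9)) is true, then s=-2, then r=1, then (i=-2), then r=4, then t=6, then returns -36
score_new: t=6, then s=-40, then ((-(x - t)) >= max(y, 9)) is true, then s=12, then r=1, then r=4, then t=6, then returns -72
-36 and -72 differ, so these are not the same function on this domain.
verdict: not equivalent; witness: x=-4, y=2, z=1


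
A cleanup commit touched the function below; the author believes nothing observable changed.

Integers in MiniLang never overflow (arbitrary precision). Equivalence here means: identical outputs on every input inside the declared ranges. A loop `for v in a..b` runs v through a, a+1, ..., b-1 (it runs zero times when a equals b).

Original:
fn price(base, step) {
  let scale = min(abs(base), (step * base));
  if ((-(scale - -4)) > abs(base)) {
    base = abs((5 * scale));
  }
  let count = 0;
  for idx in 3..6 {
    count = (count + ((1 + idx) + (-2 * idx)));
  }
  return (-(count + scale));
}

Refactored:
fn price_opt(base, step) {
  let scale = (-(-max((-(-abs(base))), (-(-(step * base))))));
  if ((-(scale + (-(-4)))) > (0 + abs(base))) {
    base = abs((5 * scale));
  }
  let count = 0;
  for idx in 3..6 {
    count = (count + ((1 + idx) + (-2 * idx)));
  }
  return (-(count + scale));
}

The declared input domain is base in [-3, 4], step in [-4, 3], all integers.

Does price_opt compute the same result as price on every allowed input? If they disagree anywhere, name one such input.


These are not equivalent — on base=-3, step=-4 the outputs split (6 vs -3).
price: scale := 3 | ((-(scale - -4)) > abs(base)): false | count := 0 | iter idx=3: | count := -2 | iter idx=4: | count := -5 | iter idx=5: | count := -9 | result 6
price_opt: scale := 12 | ((-(scale + (-(-4)))) > (0 + abs(base))): false | count := 0 | iter idx=3: | count := -2 | iter idx=4: | count := -5 | iter idx=5: | count := -9 | result -3
verdict: not equivalent; witness: base=-3, step=-4
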